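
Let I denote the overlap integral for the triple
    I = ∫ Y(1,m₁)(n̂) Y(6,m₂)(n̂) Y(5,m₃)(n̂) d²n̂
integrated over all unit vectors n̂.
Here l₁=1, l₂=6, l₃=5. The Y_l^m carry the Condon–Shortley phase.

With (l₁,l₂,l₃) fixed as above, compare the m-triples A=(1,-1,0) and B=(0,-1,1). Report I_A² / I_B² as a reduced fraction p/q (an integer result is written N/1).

3/5

Same 1,6,5: normalisation and zero-m 3j drop out of the ratio.
A: Δ: 2! 0! 10! / 13! → 1/858; sum: t=0:+1/28800 = 1/28800; 3j²(1 6 5; 1 -1 0) = Δ·Π!·Σ² = 7/286  (sign -1)
B: Δ: 2! 0! 10! / 13! → 1/858; sum: t=1:−1/17280 = -1/17280; 3j²(1 6 5; 0 -1 1) = Δ·Π!·Σ² = 35/858  (sign -1)
I_A²/I_B² = (7/286)/(35/858) = 3/5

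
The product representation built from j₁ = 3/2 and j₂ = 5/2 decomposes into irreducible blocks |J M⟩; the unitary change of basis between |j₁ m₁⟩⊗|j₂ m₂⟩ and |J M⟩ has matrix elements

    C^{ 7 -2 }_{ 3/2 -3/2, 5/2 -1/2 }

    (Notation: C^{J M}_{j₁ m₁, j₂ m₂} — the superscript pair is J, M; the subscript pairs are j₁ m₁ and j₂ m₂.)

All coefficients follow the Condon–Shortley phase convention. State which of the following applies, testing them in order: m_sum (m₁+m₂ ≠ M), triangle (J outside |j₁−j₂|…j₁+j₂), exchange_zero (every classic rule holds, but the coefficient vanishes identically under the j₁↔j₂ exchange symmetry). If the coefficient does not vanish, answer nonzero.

m-sum: m₁+m₂ = -3/2+(-1/2) = -2, M = -2  ✓
triangle: need |j₁−j₂| ≤ J ≤ j₁+j₂, i.e. J ∈ [1, 4]; J = 7 is outside ✗ ⇒ coefficient is 0

triangle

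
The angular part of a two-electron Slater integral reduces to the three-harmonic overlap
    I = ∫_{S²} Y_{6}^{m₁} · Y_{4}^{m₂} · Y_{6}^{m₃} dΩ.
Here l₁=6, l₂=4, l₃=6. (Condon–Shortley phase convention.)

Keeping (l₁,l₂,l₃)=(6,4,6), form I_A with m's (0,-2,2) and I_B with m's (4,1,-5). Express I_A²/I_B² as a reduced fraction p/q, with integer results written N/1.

77/15

Shared (l₁,l₂,l₃)=(6,4,6): N and (l;000)² cancel in I_A²/I_B².
A: Δ = 4!·8!·4!/17! = 1/15315300; Racah Σ t=0..2: t=0:+1/138240 t=1:−1/25920 t=2:+1/55296 = -11/829440; ⇒ 3j(6 4 6; 0 -2 2)² = 11/1326, sgn -1
B: Δ = 4!·8!·4!/17! = 1/15315300; Racah Σ t=1..2: t=1:−1/725760 t=2:+1/967680 = -1/2903040; ⇒ 3j(6 4 6; 4 1 -5)² = 5/3094, sgn +1
I_A²/I_B² = (11/1326)/(5/3094) = 77/15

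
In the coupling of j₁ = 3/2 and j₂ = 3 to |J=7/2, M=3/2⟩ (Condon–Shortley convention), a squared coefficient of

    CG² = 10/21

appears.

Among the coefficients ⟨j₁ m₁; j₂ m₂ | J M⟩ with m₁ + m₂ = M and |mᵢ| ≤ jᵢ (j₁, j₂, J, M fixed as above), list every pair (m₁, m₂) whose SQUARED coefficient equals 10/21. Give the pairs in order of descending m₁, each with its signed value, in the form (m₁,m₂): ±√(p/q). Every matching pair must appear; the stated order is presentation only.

Admissible pairs with m₁+m₂ = M = 3/2: (-3/2,3), (-1/2,2), (1/2,1), (3/2,0)
  (m₁,m₂)=(3/2,0): CG² = 10/21, CG = +√(10/21)   ← matches the target
  (m₁,m₂)=(1/2,1): CG² = 0/1, CG = 0
  (m₁,m₂)=(-1/2,2): CG² = 3/7, CG = −√(3/7)
  (m₁,m₂)=(-3/2,3): CG² = 2/21, CG = −√(2/21)
Pairs with CG² = 10/21: (3/2,0): +√(10/21)

(3/2,0): +√(10/21)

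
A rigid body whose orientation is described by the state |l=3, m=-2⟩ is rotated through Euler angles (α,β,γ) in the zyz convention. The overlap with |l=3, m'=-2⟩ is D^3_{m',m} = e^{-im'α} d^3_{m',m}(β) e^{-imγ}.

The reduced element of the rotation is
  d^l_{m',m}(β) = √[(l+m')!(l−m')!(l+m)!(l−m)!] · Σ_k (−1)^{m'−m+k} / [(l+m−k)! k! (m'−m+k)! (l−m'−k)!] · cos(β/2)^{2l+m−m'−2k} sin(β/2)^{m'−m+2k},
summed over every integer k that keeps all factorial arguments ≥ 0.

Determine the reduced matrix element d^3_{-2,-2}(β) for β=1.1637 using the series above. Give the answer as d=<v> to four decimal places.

d=-0.3957

d^3_{-2,-2}(β=1.1637) via the finite sum:
Half-angle: c=0.835447, s=0.549570. N=√(1·120·1·120)=120.000000
k: max(0,(-2)−(-2))=0 … min(3+(-2),3−(-2))=1
  k=0: (−1)^0·120.0000/(120)·0.8354^6·0.5496^0 = +0.340028
  k=1: (−1)^1·120.0000/(24)·0.8354^4·0.5496^2 = -0.735687
d^3_{-2,-2}(1.1637) = +0.340028 -0.735687 = -0.395659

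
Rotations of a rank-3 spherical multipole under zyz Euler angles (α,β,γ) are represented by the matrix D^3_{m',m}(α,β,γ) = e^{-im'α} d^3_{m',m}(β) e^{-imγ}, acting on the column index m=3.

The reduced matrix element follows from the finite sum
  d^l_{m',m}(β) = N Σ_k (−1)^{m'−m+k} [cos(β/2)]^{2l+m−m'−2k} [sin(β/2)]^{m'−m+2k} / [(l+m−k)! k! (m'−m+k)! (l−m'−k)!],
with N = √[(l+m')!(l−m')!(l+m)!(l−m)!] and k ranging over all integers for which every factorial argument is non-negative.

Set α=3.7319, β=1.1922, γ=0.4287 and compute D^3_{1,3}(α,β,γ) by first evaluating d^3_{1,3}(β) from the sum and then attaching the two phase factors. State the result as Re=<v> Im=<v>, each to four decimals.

D^3_{1,3}(3.7319,1.1922,0.4287) = e^{-i·1·3.7319}·d^3_{1,3}(1.1922)·e^{-i·3·0.4287}. Compute d first:
Half-angle: c=0.827531, s=0.561419. N=√(24·2·720·1)=185.903201
k: max(0,(3)−(1))=2 … min(3+(3),3−(1))=2
  k=2: (−1)^0·185.9032/(48)·0.8275^4·0.5614^2 = +0.572478
d^3_{1,3}(1.1922) = +0.572478
D = (-0.830770+0.556616i)·(+0.572478)·(+0.280866-0.959747i) = +0.172245+0.545951i

Re=0.1722 Im=0.5460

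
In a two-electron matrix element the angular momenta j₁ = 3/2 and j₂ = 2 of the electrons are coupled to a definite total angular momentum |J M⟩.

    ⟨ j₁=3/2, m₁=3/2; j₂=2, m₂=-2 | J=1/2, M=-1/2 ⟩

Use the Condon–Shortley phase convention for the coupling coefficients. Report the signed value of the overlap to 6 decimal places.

j₁+j₂−J=3  J+j₁−j₂=0  J−j₁+j₂=1  j₁+j₂+J+1=5
(j₁±m₁, j₂±m₂, J±M) = (3,0,0,4,0,1)
P² = 72/5
sum k=0..0:
  [0] +1/6 = 1/6
S = 1/6
C² = P²·S² = 2/5 ; C = +0.632456

+0.632456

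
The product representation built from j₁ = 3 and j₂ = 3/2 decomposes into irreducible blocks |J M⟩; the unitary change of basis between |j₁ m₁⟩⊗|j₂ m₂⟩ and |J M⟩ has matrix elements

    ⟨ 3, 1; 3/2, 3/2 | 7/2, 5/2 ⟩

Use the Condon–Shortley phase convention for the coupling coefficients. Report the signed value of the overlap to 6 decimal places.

-0.690066  (= −√(10/21))

triangle: 1!·5!·2!/9! = 240/362880
(j±m)!: 4!·2!·3!·0!·6!·1! = 207360
prefactor² = (2J+1)·Δ·N² = 7680/7
  k=1: −1/(1!·0!·1!·2!·4!·0!) = -1/48
Σ = -1/48  ⇒  CG² = 7680/7·(-1/48)² = 10/21
CG = −√(10/21) = -0.690066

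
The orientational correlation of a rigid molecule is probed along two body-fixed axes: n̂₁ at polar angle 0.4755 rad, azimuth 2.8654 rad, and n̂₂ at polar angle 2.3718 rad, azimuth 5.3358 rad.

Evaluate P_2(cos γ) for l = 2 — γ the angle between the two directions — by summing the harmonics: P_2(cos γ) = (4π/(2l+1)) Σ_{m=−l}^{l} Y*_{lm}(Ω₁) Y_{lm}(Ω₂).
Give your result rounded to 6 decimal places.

0.682535

Addition theorem: P_2(cos γ) = (4π/5) Σ_m Y*_{lm}(Ω₁) Y_{lm}(Ω₂), m = −2…2:
  term(m=-2) = 0.00343 + 0.01475j   from Y*(Ω₁)=0.06891 - 0.04248j, Y(Ω₂)=-0.05956 + 0.17738j
  term(m=-1) = 0.09506 + 0.07550j   from Y*(Ω₁)=-0.30251 + 0.08574j, Y(Ω₂)=-0.22540 - 0.31346j
  term(m=+0) = 0.07459 + 0.00000j   from Y*(Ω₁)=0.43250 + 0.00000j, Y(Ω₂)=0.17246 + 0.00000j
  term(m=+1) = 0.09506 - 0.07550j   from Y*(Ω₁)=0.30251 + 0.08574j, Y(Ω₂)=0.22540 - 0.31346j
  term(m=+2) = 0.00343 - 0.01475j   from Y*(Ω₁)=0.06891 + 0.04248j, Y(Ω₂)=-0.05956 - 0.17738j
Total Σ_m = 0.27157 + 0.00000j. Multiply by 2.513274: 0.68254 + 0.00000j. P_2(cos γ) = 0.682535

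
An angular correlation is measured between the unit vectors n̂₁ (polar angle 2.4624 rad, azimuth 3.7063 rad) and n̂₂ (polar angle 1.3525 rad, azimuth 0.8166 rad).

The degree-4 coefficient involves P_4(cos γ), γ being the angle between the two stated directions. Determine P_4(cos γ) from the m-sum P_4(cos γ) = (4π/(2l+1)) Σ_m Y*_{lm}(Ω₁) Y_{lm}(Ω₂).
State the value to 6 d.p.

Expand P_4 via completeness: Σ_{m} conj(Y_{4,m}) at Ω₁ times Y_{4,m} at Ω₂ —
  [-4]  conj(Y_{4,-4})(Ω₁) = (-0.043755, 0.053228) ; Y_{4,-4}(Ω₂) = (-0.398869, 0.050042) ; Δ = (0.014789, -0.023420)
  [-3]  conj(Y_{4,-3})(Ω₁) = (-0.029695, 0.239566) ; Y_{4,-3}(Ω₂) = (-0.194240, -0.160899) ; Δ = (0.044314, -0.041755)
  [-2]  conj(Y_{4,-2})(Ω₁) = (0.182580, 0.386437) ; Y_{4,-2}(Ω₂) = (0.013356, 0.213741) ; Δ = (-0.080159, 0.044186)
  [-1]  conj(Y_{4,-1})(Ω₁) = (0.241789, 0.153180) ; Y_{4,-1}(Ω₂) = (-0.182975, 0.194765) ; Δ = (-0.074075, 0.019064)
  [+0]  conj(Y_{4,0})(Ω₁) = (-0.246911, -0.000000) ; Y_{4,0}(Ω₂) = (0.176657, 0.000000) ; Δ = (-0.043619, -0.000000)
  [+1]  conj(Y_{4,1})(Ω₁) = (-0.241789, 0.153180) ; Y_{4,1}(Ω₂) = (0.182975, 0.194765) ; Δ = (-0.074075, -0.019064)
  [+2]  conj(Y_{4,2})(Ω₁) = (0.182580, -0.386437) ; Y_{4,2}(Ω₂) = (0.013356, -0.213741) ; Δ = (-0.080159, -0.044186)
  [+3]  conj(Y_{4,3})(Ω₁) = (0.029695, 0.239566) ; Y_{4,3}(Ω₂) = (0.194240, -0.160899) ; Δ = (0.044314, 0.041755)
  [+4]  conj(Y_{4,4})(Ω₁) = (-0.043755, -0.053228) ; Y_{4,4}(Ω₂) = (-0.398869, -0.050042) ; Δ = (0.014789, 0.023420)
Σ over m = (-0.233881, 0.000000); ×(4π/9) → (-0.326560, 0.000000). Real part: -0.326560

-0.326560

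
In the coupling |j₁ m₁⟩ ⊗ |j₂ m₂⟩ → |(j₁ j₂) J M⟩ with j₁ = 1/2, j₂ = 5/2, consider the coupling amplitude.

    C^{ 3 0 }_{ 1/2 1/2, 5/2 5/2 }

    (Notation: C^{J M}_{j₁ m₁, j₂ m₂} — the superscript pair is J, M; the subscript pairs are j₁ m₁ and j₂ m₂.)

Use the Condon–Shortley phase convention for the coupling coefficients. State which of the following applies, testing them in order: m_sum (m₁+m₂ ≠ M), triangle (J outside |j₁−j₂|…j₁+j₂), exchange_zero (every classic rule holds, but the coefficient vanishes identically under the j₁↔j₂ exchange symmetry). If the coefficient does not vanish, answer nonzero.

m-sum: m₁+m₂ = 1/2+5/2 = 3, M = 0  ✗ ⇒ coefficient is 0

m_sum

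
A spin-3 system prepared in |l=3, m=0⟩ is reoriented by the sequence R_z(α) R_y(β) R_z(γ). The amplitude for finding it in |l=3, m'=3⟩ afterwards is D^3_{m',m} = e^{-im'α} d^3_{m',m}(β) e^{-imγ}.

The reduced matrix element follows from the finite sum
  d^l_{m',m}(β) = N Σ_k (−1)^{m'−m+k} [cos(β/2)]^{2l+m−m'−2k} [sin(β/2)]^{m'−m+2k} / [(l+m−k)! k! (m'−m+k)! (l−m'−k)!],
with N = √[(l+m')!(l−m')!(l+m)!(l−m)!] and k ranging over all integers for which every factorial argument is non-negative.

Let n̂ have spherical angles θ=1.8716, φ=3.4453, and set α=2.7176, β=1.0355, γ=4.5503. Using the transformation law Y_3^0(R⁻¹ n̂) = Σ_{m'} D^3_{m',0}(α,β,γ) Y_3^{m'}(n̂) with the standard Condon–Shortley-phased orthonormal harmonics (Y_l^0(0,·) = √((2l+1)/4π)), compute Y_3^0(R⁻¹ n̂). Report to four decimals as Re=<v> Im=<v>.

Re=-0.3332 Im=0.0000

Need the full column D^3_{m',0} for m'=−3..3 at α=2.7176, β=1.0355, γ=4.5503.
cos(β/2)=0.868935, sin(β/2)=0.494926
d^3_{-3,0}: single k=3 term ⇒ +0.355712;  D = -0.104718+0.339949i
d^3_{-2,0}: k∈[2..3] ⇒ +0.764876 -0.248140 = +0.516735;  D = +0.341818-0.387525i
d^3_{-1,0}: k∈[1..3] ⇒ +0.849312 -0.826600 +0.089388 = +0.112101;  D = -0.102175+0.046119i
d^3_{0,0}: k∈[0..3] ⇒ +0.430451 -1.256819 +0.407736 -0.014697 = -0.433329;  D = -0.433329+0.000000i
d^3_{1,0}: k∈[0..2] ⇒ -0.849312 +0.826600 -0.089388 = -0.112101;  D = +0.102175+0.046119i
d^3_{2,0}: k∈[0..1] ⇒ +0.764876 -0.248140 = +0.516735;  D = +0.341818+0.387525i
d^3_{3,0}: single k=0 term ⇒ -0.355712;  D = +0.104718+0.339949i
Y_3^{m'}(θ=1.8716,φ=3.4453) and Σ D·Y over m':
  (-0.1047+0.3399i)·(-0.2228+0.2872i)  (+0.3418-0.3875i)·(-0.2268+0.1577i)  (-0.1022+0.0461i)·(+0.1653-0.0518i)  (-0.4333+0.0000i)·(+0.2832+0.0000i)  (+0.1022+0.0461i)·(-0.1653-0.0518i)  (+0.3418+0.3875i)·(-0.2268-0.1577i)  (+0.1047+0.3399i)·(+0.2228+0.2872i)
Y_3^0(R⁻¹ n̂) = -0.333204+0.000000i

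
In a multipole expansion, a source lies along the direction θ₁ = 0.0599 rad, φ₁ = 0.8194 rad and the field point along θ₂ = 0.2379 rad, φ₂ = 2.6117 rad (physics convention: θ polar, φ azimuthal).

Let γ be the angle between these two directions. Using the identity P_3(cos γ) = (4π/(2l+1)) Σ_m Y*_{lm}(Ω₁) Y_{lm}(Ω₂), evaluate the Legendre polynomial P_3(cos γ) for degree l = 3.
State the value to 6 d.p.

0.810037

Summing Y*_{l m}(θ₁,φ₁)·Y_{l m}(θ₂,φ₂) over m ∈ [−3, 3]; prefactor 4π/(2·3+1) = 1.795196:
  m=-3: Y*=(-0.000069, 0.000057)  Y=(0.000103, -0.005460)  product (0.000000, 0.000000)
  m=-2: Y*=(-0.000248, 0.003647)  Y=(0.026976, 0.048113)  product (-0.000182, 0.000086)
  m=-1: Y*=(0.052593, 0.056297)  Y=(-0.244618, -0.143291)  product (-0.004798, -0.021307)
  m=+0: Y*=(0.738339, -0.000000)  Y=(0.624625, 0.000000)  product (0.461185, 0.000000)
  m=+1: Y*=(-0.052593, 0.056297)  Y=(0.244618, -0.143291)  product (-0.004798, 0.021307)
  m=+2: Y*=(-0.000248, -0.003647)  Y=(0.026976, -0.048113)  product (-0.000182, -0.000086)
  m=+3: Y*=(0.000069, 0.000057)  Y=(-0.000103, -0.005460)  product (0.000000, -0.000000)
Accumulated sum (0.451225, 0.000000); after 4π/(2l+1) scaling, (0.810037, 0.000000) ⇒ P_3 = 0.810037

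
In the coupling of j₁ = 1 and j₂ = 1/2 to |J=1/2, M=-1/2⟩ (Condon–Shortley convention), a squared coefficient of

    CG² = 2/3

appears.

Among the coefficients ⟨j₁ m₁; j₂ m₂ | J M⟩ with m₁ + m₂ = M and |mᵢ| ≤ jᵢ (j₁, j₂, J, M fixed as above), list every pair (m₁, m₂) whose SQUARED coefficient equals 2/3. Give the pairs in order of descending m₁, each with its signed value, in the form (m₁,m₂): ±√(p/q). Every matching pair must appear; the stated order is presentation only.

(-1,1/2): −√(2/3)

Admissible pairs with m₁+m₂ = M = -1/2: (-1,1/2), (0,-1/2)
  (m₁,m₂)=(0,-1/2): CG² = 1/3, CG = +√(1/3)
  (m₁,m₂)=(-1,1/2): CG² = 2/3, CG = −√(2/3)   ← matches the target
Pairs with CG² = 2/3: (-1,1/2): −√(2/3)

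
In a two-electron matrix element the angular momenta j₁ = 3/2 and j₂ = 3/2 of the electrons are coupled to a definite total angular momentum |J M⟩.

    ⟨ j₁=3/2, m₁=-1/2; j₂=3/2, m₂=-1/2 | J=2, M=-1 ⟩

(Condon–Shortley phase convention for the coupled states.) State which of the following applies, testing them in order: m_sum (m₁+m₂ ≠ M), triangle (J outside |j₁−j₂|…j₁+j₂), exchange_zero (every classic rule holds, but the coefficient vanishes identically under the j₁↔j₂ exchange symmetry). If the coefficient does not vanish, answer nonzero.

m-sum: m₁+m₂ = -1/2+(-1/2) = -1, M = -1  ✓
triangle: |j₁−j₂| = 0 ≤ J = 2 ≤ j₁+j₂ = 3  ✓
exchange: j₁=j₂ and m₁=m₂, and (−1)^(j₁+j₂−J) = (−1)^1 = −1 forces ⟨j₁m₁;j₂m₂|JM⟩ = −⟨j₂m₂;j₁m₁|JM⟩ = −⟨j₁m₁;j₂m₂|JM⟩ ⇒ the coefficient vanishes identically
Racah sum check: Σ_k collapses to 0 ⇒ CG = 0

exchange_zero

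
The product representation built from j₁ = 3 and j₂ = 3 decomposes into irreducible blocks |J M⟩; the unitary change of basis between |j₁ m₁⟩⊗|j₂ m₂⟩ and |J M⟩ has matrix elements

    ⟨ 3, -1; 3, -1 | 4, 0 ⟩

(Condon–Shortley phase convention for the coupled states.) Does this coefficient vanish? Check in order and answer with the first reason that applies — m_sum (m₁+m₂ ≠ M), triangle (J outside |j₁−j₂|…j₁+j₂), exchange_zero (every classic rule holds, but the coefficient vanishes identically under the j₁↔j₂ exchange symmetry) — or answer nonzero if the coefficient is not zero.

m-sum: m₁+m₂ = -1+(-1) = -2, M = 0  ✗ ⇒ coefficient is 0

m_sum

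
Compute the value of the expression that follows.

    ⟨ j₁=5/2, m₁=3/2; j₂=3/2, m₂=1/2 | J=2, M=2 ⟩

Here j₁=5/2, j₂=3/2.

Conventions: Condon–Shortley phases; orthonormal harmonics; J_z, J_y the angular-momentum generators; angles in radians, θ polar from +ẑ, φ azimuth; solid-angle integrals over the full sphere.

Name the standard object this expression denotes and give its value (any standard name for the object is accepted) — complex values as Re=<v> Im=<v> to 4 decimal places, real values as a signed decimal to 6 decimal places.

Clebsch–Gordan coefficient, −√(8/21) ≈ -0.617213

This is a Clebsch–Gordan (vector-coupling) coefficient.
triangle: 2!×3!×1!/7! = 12/5040
(j±m)!: 4!×1!×2!×1!×4!×0! = 1152
prefactor² = (2J+1)×Δ×N² = 96/7
  k=1: −1/(1!×1!×0!×1!×3!×0!) = -1/6
Σ = -1/6  ⇒  CG² = 96/7×(-1/6)² = 8/21
CG = −√(8/21) = -0.617213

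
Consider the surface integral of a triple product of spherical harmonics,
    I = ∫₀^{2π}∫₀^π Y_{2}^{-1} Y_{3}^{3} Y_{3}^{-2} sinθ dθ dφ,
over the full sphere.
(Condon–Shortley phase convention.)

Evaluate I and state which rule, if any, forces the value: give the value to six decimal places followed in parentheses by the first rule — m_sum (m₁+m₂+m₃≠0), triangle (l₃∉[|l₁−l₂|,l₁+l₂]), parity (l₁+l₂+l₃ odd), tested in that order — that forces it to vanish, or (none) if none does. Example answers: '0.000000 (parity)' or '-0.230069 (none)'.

m-sum 0 ✓  L=8 even ✓  1≤3≤5 ✓
Π(2lᵢ+1) = 5×7×7 = 245
triangle coeff Δ(2,3,3) = 1/3780
Σ_t [0,2]: t=0:+1/24 t=1:−1/4 t=2:+1/24 = -1/6
(3j)²=4/105 [(2 3 3; 0 0 0)], sign=+1
Σ_t [2,2]: t=2:+1/48 = 1/48
(3j)²=5/84 [(2 3 3; -1 3 -2)], sign=-1
⇒ 4πI² = 5/9
I = (-1)√(5/9/(4π)) = -0.21026104
No selection rule forces the value: the integral is nonzero (none).

-0.210261 (none)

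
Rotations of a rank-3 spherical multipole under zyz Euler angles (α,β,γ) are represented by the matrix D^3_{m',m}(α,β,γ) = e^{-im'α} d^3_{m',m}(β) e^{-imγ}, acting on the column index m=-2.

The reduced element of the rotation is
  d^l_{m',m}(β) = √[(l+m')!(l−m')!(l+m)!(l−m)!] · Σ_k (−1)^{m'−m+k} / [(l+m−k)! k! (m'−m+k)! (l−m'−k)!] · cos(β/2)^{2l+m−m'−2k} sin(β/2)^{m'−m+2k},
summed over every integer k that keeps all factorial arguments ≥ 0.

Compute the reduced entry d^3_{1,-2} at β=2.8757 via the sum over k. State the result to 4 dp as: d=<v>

d=0.3867

d^3_{1,-2}(β=2.8757) via the finite sum:
c=cos(2.875700/2)=0.132555, s=sin(2.875700/2)=0.991176; N=√[24·2·1·120]=75.894664
The bounds max(0,m−m')=0 and min(l+m,l−m')=1 give 2 terms
  k=0: (−1)^3·75.8947/(12)·0.1326^3·0.9912^3 = -0.014344
  k=1: (−1)^4·75.8947/(24)·0.1326^1·0.9912^5 = +0.401005
d^3_{1,-2}(2.8757) = -0.014344 +0.401005 = +0.386661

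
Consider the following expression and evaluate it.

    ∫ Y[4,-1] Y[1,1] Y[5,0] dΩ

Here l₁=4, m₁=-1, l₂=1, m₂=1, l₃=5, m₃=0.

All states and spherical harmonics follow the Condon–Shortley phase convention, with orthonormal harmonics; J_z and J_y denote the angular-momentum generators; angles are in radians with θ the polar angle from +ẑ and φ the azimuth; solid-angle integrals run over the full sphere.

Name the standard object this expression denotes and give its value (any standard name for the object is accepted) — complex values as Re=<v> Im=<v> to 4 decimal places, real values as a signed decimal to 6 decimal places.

Gaunt coefficient, +0.155288

This is a Gaunt coefficient — the integral of a triple product of spherical harmonics over the sphere.
Checks pass: Σm=0; 10 even; l₃=5∈[3,5].
(2·4+1)(2·1+1)(2·5+1) = 297
Δ: 0! 8! 2! / 11! → 1/495
sum: t=0:+1/576 = 1/576
3j²(4 1 5; 0 0 0) = Δ·Π!·Σ² = 5/99  (sign -1)
sum: t=0:+1/1440 = 1/1440
3j²(4 1 5; -1 1 0) = Δ·Π!·Σ² = 2/99  (sign -1)
combine: 4πI² = 297·5/99·2/99 = 10/33
take √, sign +1: I = 0.15528807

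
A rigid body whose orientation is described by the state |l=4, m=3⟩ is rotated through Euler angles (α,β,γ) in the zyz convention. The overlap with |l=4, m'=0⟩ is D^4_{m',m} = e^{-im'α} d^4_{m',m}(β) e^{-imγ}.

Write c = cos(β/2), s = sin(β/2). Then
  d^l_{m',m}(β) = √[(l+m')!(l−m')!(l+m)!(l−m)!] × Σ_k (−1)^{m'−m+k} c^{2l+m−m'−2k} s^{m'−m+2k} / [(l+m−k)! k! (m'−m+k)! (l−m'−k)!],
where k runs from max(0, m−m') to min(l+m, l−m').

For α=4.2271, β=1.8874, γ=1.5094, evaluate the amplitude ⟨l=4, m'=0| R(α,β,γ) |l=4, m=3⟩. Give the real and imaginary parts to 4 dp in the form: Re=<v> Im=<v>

Re=0.0724 Im=-0.3885

First d^4_{0,3}(β=1.8874), then the phase factors e^{-i(0)α} and e^{-i(3)γ}:
With c≡cos(β/2)=0.586796 and s≡sin(β/2)=0.809735, N=[24·24·5040·1]^{1/2}=1703.830978
k: max(0,(3)−(0))=3 … min(4+(3),4−(0))=4
  k=3: (−1)^0·1703.8310/(144)·0.5868^5·0.8097^3 = +0.437047
  k=4: (−1)^1·1703.8310/(144)·0.5868^3·0.8097^5 = -0.832223
d^4_{0,3}(1.8874) = +0.437047 -0.832223 = -0.395175
D = (+1.000000+0.000000i)·(-0.395175)·(-0.183149+0.983085i) = +0.072376-0.388491i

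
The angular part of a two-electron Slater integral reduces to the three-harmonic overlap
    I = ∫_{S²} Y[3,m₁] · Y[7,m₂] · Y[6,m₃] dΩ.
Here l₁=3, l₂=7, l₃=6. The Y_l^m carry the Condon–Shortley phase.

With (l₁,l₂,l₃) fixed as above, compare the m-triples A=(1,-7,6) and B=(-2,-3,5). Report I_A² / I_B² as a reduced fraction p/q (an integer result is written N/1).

6006/1805

l's match ⇒ only the (l;m) 3-j factors differ between A and B.
A: triangle coeff Δ(3,7,6) = 1/2042040; Σ_t [0,0]: t=0:+1/174182400 = 1/174182400; (3j)²=11/340 [(3 7 6; 1 -7 6)], sign=+1
B: triangle coeff Δ(3,7,6) = 1/2042040; Σ_t [3,4]: t=3:−1/4354560 t=4:+1/87091200 = -19/87091200; (3j)²=361/37128 [(3 7 6; -2 -3 5)], sign=+1
I_A²/I_B² = (11/340)/(361/37128) = 6006/1805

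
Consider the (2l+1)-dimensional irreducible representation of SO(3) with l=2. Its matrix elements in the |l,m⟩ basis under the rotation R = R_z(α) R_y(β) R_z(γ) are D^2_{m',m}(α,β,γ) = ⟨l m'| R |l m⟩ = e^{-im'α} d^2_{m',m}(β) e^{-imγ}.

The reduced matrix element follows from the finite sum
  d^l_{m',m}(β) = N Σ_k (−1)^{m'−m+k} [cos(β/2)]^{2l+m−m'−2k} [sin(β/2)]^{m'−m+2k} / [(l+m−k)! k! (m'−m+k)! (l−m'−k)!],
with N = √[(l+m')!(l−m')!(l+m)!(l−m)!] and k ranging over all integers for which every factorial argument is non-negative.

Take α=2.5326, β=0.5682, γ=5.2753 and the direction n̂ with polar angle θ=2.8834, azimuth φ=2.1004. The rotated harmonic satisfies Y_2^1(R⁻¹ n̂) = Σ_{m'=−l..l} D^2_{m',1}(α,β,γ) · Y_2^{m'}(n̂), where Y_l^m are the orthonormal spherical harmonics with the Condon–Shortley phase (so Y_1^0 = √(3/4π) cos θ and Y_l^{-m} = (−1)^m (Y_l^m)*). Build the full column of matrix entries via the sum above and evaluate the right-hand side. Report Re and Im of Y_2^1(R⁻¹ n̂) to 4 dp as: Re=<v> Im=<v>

Need the full column D^2_{m',1} for m'=−2..2 at α=2.5326, β=0.5682, γ=5.2753.
cos(β/2)=0.959914, sin(β/2)=0.280294
d^2_{-2,1}: single k=3 term ⇒ +0.042277;  D = +0.041347-0.008817i
d^2_{-1,1}: k∈[2..3] ⇒ +0.217176 -0.006172 = +0.211004;  D = -0.194438-0.081954i
d^2_{0,1}: k∈[1..2] ⇒ +0.607276 -0.051778 = +0.555498;  D = +0.296442+0.469787i
d^2_{1,1}: k∈[0..1] ⇒ +0.849043 -0.217176 = +0.631867;  D = +0.029107-0.631196i
d^2_{2,1}: single k=0 term ⇒ -0.495839;  D = +0.302074-0.393202i
Y_2^{m'}(θ=2.8834,φ=2.1004) and Σ D·Y over m':
  (+0.0413-0.0088i)·(-0.0123+0.0220i)  (-0.1944-0.0820i)·(+0.0963+0.1646i)  (+0.2964+0.4698i)·(+0.5691+0.0000i)  (+0.0291-0.6312i)·(-0.0963+0.1646i)  (+0.3021-0.3932i)·(-0.0123-0.0220i)
Y_2^1(R⁻¹ n̂) = +0.251870+0.292293i

Re=0.2519 Im=0.2923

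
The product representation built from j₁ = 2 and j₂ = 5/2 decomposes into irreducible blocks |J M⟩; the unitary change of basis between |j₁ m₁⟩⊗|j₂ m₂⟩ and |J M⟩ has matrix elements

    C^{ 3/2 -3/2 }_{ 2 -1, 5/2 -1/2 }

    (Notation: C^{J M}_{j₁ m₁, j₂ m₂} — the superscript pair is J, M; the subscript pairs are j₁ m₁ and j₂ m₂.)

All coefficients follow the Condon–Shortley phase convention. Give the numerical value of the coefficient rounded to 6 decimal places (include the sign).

√[4·3!1!2!/7! · 1!3!2!3!0!3!] = √(144/35)
  +(−1)^2/∏(2,1,1,0,0,2)! = 1/4  (running 1/4)
⟨..|..⟩ = √(144/35)·(1/4) = +0.507093

+√(9/35) = +0.507093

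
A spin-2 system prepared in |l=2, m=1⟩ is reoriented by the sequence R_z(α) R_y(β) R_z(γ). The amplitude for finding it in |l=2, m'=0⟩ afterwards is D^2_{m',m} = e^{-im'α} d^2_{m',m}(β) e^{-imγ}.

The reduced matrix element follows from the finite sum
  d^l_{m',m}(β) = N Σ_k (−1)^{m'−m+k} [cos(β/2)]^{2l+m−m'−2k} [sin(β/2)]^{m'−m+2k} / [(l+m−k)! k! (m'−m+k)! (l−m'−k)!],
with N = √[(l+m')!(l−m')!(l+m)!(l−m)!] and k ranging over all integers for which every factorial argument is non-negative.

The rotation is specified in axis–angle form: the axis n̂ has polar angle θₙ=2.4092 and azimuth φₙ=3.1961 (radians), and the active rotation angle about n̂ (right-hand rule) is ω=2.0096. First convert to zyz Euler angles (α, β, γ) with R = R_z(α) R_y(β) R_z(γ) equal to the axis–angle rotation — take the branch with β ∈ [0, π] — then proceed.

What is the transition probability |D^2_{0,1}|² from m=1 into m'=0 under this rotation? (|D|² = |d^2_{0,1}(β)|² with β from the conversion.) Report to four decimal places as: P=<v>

Axis–angle → zyz. n̂ = (sinθₙcosφₙ, sinθₙsinφₙ, cosθₙ) = (-0.667658, -0.036428, -0.743577), ω = 2.0096.
R = I cosω + sinω [n̂]ₓ + (1−cosω) n̂n̂ᵀ gives
  R = [+0.210297, +0.707786, +0.674400; -0.638476, -0.422966, +0.643000; +0.740354, -0.565809, +0.362955]
β = atan2(√(R₁₃²+R₂₃²), R₃₃) = 1.199359; α = atan2(R₂₃, R₁₃) mod 2π = 0.761568; γ = atan2(R₃₂, −R₃₁) mod 2π = 3.794146
First d^2_{0,1}(β=1.1994), then the phase factors e^{-i(0)α} and e^{-i(1)γ}:
c=cos(1.199359/2)=0.825517, s=sin(1.199359/2)=0.564378; N=√[2·2·6·1]=4.898979
Admissible k: 1..2 (factorial args all ≥0)
  k=1: (−1)^0·4.8990/(2)·0.8255^3·0.5644^1 = +0.777720
  k=2: (−1)^1·4.8990/(2)·0.8255^1·0.5644^3 = -0.363506
d^2_{0,1}(1.1994) = +0.777720 -0.363506 = +0.414214
|D^2_{0,1}|² = |d^2_{0,1}(β)|² = (+0.414214)² = 0.171573 (the z-rotation phases have unit modulus)

P=0.1716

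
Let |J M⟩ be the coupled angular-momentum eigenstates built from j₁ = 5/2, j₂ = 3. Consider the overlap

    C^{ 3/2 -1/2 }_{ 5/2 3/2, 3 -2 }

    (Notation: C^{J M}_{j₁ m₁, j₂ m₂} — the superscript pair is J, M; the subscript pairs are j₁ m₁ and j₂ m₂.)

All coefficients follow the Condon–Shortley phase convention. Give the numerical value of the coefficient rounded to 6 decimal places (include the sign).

triangle: 4!·1!·2!/8! = 48/40320
(j±m)!: 4!·1!·1!·5!·1!·2! = 5760
prefactor² = (2J+1)·Δ·N² = 192/7
  k=0: +1/(0!·4!·1!·1!·0!·1!) = 1/24
  k=1: −1/(1!·3!·0!·0!·1!·2!) = -1/12
Σ = -1/24  ⇒  CG² = 192/7·(-1/24)² = 1/21
CG = −√(1/21) = -0.218218

−√(1/21) ≈ -0.218218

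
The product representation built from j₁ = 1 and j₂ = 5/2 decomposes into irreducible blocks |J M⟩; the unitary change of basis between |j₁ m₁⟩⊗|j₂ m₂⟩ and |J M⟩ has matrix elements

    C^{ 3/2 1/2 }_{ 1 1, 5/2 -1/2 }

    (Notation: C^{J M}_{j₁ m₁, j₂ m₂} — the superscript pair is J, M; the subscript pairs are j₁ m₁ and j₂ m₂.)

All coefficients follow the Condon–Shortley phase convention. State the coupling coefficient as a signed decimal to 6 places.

+√(1/5) = +0.447214

j₁+j₂−J=2  J+j₁−j₂=0  J−j₁+j₂=3  j₁+j₂+J+1=6
(j₁±m₁, j₂±m₂, J±M) = (2,0,2,3,2,1)
P² = 16/5
sum k=0..0:
  [0] +1/4 = 1/4
S = 1/4
C² = P²·S² = 1/5 ; C = +0.447214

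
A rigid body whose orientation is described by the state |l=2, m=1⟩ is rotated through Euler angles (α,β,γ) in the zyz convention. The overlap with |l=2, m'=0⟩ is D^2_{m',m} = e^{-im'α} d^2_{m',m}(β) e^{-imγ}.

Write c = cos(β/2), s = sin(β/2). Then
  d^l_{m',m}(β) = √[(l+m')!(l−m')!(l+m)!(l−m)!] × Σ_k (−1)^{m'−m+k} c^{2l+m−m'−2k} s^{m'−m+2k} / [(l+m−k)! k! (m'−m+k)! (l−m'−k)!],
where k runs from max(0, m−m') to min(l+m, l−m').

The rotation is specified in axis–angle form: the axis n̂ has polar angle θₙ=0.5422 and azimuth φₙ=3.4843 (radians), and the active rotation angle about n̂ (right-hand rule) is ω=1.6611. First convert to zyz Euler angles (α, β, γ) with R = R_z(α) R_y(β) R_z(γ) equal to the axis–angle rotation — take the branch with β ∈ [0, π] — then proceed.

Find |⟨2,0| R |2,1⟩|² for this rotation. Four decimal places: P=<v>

Axis–angle → zyz. n̂ = (sinθₙcosφₙ, sinθₙsinφₙ, cosθₙ) = (-0.486014, -0.173403, +0.856576), ω = 1.6611.
R = I cosω + sinω [n̂]ₓ + (1−cosω) n̂n̂ᵀ gives
  R = [+0.167330, -0.761209, -0.626547; +0.944962, -0.057401, +0.322106; -0.281154, -0.645961, +0.709708]
β = atan2(√(R₁₃²+R₂₃²), R₃₃) = 0.781712; α = atan2(R₂₃, R₁₃) mod 2π = 2.666731; γ = atan2(R₃₂, −R₃₁) mod 2π = 5.122909
First d^2_{0,1}(β=0.7817), then the phase factors e^{-i(0)α} and e^{-i(1)γ}:
With c≡cos(β/2)=0.924583 and s≡sin(β/2)=0.380980, N=[2·2·6·1]^{1/2}=4.898979
Admissible k: 1..2 (factorial args all ≥0)
  k=1: (−1)^0·4.8990/(2)·0.9246^3·0.3810^1 = +0.737592
  k=2: (−1)^1·4.8990/(2)·0.9246^1·0.3810^3 = -0.125236
d^2_{0,1}(0.7817) = +0.737592 -0.125236 = +0.612356
|D^2_{0,1}|² = |d^2_{0,1}(β)|² = (+0.612356)² = 0.374980 (the z-rotation phases have unit modulus)

P=0.3750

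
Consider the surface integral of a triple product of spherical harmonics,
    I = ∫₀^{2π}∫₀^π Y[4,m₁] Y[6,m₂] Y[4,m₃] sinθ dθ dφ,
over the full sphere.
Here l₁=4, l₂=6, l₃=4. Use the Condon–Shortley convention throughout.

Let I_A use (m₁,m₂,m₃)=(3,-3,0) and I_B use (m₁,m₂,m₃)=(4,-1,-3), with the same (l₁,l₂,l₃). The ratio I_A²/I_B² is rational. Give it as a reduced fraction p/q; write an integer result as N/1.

25/7

Same 4,6,4: normalisation and zero-m 3j drop out of the ratio.
A: Δ: 6! 2! 6! / 15! → 1/1261260; sum: t=0:+1/25920 t=1:−1/11520 = -1/20736; 3j²(4 6 4; 3 -3 0) = Δ·Π!·Σ² = 5/429  (sign -1)
B: Δ: 6! 2! 6! / 15! → 1/1261260; sum: t=0:+1/172800 = 1/172800; 3j²(4 6 4; 4 -1 -3) = Δ·Π!·Σ² = 7/2145  (sign -1)
I_A²/I_B² = (5/429)/(7/2145) = 25/7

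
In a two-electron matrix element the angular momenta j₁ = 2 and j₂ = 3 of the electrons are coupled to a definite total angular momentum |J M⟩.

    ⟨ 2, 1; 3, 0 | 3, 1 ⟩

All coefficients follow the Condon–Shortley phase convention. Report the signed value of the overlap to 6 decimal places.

j₁+j₂−J=2  J+j₁−j₂=2  J−j₁+j₂=4  j₁+j₂+J+1=9
(j₁±m₁, j₂±m₂, J±M) = (3,1,3,3,4,2)
P² = 96/5
sum k=0..1:
  [0] +1/12 = 1/12
  [1] −1/8 = -1/8
S = -1/24
C² = P²·S² = 1/30 ; C = -0.182574

−√(1/30) = -0.182574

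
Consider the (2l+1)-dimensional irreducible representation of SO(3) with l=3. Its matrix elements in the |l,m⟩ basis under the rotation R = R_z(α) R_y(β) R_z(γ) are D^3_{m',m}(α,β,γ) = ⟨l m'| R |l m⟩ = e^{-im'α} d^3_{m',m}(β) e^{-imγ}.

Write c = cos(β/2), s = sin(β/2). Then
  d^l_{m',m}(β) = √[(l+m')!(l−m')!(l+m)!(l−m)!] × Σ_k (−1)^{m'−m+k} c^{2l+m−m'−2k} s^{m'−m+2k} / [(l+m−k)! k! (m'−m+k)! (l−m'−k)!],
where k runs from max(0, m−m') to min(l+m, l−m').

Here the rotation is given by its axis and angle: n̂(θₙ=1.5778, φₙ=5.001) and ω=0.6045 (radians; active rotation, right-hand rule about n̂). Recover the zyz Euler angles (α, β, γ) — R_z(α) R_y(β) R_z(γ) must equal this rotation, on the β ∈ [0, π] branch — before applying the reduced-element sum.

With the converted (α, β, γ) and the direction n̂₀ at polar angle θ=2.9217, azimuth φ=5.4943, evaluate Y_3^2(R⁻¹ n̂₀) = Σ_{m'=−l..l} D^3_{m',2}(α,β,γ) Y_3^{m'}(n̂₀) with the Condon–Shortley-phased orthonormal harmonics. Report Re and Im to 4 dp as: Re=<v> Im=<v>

Re=-0.0479 Im=-0.2213

Axis–angle → zyz. n̂ = (sinθₙcosφₙ, sinθₙsinφₙ, cosθₙ) = (+0.284614, -0.958617, -0.007004), ω = 0.6045.
R = I cosω + sinω [n̂]ₓ + (1−cosω) n̂n̂ᵀ gives
  R = [+0.837142, -0.044370, -0.545184; -0.052331, +0.985636, -0.160571; +0.544477, +0.162950, +0.822795]
β = atan2(√(R₁₃²+R₂₃²), R₃₃) = 0.604485; α = atan2(R₂₃, R₁₃) mod 2π = 3.428020; γ = atan2(R₃₂, −R₃₁) mod 2π = 2.850798
Need the full column D^3_{m',2} for m'=−3..3 at α=3.4280, β=0.6045, γ=2.8508.
cos(β/2)=0.954671, sin(β/2)=0.297662
d^3_{-3,2}: single k=5 term ⇒ +0.005464;  D = -0.000708-0.005418i
d^3_{-2,2}: k∈[4..5] ⇒ +0.035774 -0.000696 = +0.035079;  D = +0.014187+0.032082i
d^3_{-1,2}: k∈[3..4] ⇒ +0.145131 -0.007055 = +0.138077;  D = -0.089245-0.105359i
d^3_{0,2}: k∈[2..3] ⇒ +0.403109 -0.039189 = +0.363920;  D = +0.304088+0.199921i
d^3_{1,2}: k∈[1..2] ⇒ +0.746436 -0.145131 = +0.601305;  D = -0.575301-0.174917i
d^3_{2,2}: k∈[0..1] ⇒ +0.757048 -0.367986 = +0.389062;  D = +0.389047+0.003398i
d^3_{3,2}: single k=0 term ⇒ -0.578187;  D = +0.556037-0.158502i
Y_3^{m'}(θ=2.9217,φ=5.4943) and Σ D·Y over m':
  (-0.0007-0.0054i)·(-0.0031+0.0030i)  (+0.0142+0.0321i)·(+0.0003-0.0475i)  (-0.0892-0.1054i)·(+0.1869+0.1882i)  (+0.3041+0.1999i)·(-0.6417+0.0000i)  (-0.5753-0.1749i)·(-0.1869+0.1882i)  (+0.3890+0.0034i)·(+0.0003+0.0475i)  (+0.5560-0.1585i)·(+0.0031+0.0030i)
Y_3^2(R⁻¹ n̂) = -0.047860-0.221345i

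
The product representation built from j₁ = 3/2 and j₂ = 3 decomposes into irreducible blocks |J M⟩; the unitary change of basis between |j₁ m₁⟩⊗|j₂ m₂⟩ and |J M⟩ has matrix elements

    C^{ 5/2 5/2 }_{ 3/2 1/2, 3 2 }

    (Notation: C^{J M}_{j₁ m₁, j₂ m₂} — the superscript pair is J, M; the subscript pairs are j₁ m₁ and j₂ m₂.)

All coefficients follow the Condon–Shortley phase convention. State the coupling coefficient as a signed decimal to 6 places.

triangle: 2!*1!*4!/8! = 48/40320
(j±m)!: 2!*1!*5!*1!*5!*0! = 28800
prefactor² = (2J+1)*Δ*N² = 1440/7
  k=1: −1/(1!*1!*0!*4!*1!*0!) = -1/24
Σ = -1/24  ⇒  CG² = 1440/7*(-1/24)² = 5/14
CG = −√(5/14) = -0.597614

−√(5/14) ≈ -0.597614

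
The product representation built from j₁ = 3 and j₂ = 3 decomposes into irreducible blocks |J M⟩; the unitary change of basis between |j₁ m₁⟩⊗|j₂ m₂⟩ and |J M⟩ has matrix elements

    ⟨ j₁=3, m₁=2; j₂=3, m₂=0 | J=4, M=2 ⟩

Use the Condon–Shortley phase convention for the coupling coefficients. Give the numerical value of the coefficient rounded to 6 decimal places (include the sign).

triangle: 2!×4!×4!/11! = 1152/39916800
(j±m)!: 5!×1!×3!×3!×6!×2! = 6220800
prefactor² = (2J+1)×Δ×N² = 124416/77
  k=0: +1/(0!×2!×1!×3!×3!×1!) = 1/72
  k=1: −1/(1!×1!×0!×2!×4!×2!) = -1/96
Σ = 1/288  ⇒  CG² = 124416/77×(1/288)² = 3/154
CG = +√(3/154) = +0.139573

+√(3/154) ≈ +0.139573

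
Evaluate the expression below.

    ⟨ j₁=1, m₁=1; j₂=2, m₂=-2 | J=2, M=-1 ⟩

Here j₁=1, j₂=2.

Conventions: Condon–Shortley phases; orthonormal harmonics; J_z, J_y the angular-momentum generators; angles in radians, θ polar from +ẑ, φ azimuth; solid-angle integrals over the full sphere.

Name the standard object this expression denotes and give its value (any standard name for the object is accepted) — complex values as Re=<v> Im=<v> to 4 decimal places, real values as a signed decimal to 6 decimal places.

This is a Clebsch–Gordan (vector-coupling) coefficient.
triangle: 1!·1!·3!/6! = 6/720
(j±m)!: 2!·0!·0!·4!·1!·3! = 288
prefactor² = (2J+1)·Δ·N² = 12
  k=0: +1/(0!·1!·0!·0!·1!·3!) = 1/6
Σ = 1/6  ⇒  CG² = 12·(1/6)² = 1/3
CG = +√(1/3) = +0.577350

Clebsch–Gordan coefficient, +√(1/3) ≈ +0.577350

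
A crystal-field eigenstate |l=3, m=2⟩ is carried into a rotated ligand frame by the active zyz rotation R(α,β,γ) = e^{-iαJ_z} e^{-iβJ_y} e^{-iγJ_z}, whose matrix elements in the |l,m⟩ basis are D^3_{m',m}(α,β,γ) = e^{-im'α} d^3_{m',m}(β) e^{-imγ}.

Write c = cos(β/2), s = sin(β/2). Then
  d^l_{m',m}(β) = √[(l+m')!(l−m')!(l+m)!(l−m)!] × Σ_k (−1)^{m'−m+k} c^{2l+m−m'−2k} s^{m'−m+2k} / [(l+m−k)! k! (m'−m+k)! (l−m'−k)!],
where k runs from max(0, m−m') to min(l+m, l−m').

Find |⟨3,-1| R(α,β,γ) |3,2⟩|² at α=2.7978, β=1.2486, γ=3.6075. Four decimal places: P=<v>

P=0.2496

D^3_{-1,2}(2.7978,1.2486,3.6075) = e^{-i·-1·2.7978}·d^3_{-1,2}(1.2486)·e^{-i·2·3.6075}. Compute d first:
Half-angle: c=0.811372, s=0.584529. N=√(2·24·120·1)=75.894664
k: max(0,(2)−(-1))=3 … min(3+(2),3−(-1))=4
  k=3: (−1)^0·75.8947/(12)·0.8114^3·0.5845^3 = +0.674699
  k=4: (−1)^1·75.8947/(24)·0.8114^1·0.5845^5 = -0.175086
d^3_{-1,2}(1.2486) = +0.674699 -0.175086 = +0.499613
|D^3_{-1,2}|² = |d^3_{-1,2}(β)|² = (+0.499613)² = 0.249613 (the z-rotation phases have unit modulus)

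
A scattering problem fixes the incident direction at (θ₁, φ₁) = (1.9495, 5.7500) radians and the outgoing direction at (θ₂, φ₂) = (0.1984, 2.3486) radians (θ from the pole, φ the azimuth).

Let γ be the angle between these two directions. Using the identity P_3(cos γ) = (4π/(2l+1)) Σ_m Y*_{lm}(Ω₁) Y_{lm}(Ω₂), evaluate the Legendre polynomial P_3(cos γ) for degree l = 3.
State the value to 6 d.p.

0.416715

Term-by-term m-sum for l=3 (normalisation 4π/7 = 1.795196):
  [-3]  conj(Y_{3,-3})(Ω₁) = (-0.009624, -0.334533) ; Y_{3,-3}(Ω₂) = (0.002310, -0.002207) ; Δ = (-0.000761, -0.000751)
  [-2]  conj(Y_{3,-2})(Ω₁) = (-0.157653, 0.285570) ; Y_{3,-2}(Ω₂) = (-0.000591, 0.038920) ; Δ = (-0.011021, -0.006305)
  [-1]  conj(Y_{3,-1})(Ω₁) = (-0.081860, 0.048314) ; Y_{3,-1}(Ω₂) = (-0.170112, -0.172716) ; Δ = (0.022270, 0.005920)
  [+0]  conj(Y_{3,0})(Ω₁) = (0.319613, -0.000000) ; Y_{3,0}(Ω₂) = (0.660646, 0.000000) ; Δ = (0.211151, 0.000000)
  [+1]  conj(Y_{3,1})(Ω₁) = (0.081860, 0.048314) ; Y_{3,1}(Ω₂) = (0.170112, -0.172716) ; Δ = (0.022270, -0.005920)
  [+2]  conj(Y_{3,2})(Ω₁) = (-0.157653, -0.285570) ; Y_{3,2}(Ω₂) = (-0.000591, -0.038920) ; Δ = (-0.011021, 0.006305)
  [+3]  conj(Y_{3,3})(Ω₁) = (0.009624, -0.334533) ; Y_{3,3}(Ω₂) = (-0.002310, -0.002207) ; Δ = (-0.000761, 0.000751)
Σ over m = (0.232128, 0.000000); ×(4π/7) → (0.416715, 0.000000). Real part: 0.416715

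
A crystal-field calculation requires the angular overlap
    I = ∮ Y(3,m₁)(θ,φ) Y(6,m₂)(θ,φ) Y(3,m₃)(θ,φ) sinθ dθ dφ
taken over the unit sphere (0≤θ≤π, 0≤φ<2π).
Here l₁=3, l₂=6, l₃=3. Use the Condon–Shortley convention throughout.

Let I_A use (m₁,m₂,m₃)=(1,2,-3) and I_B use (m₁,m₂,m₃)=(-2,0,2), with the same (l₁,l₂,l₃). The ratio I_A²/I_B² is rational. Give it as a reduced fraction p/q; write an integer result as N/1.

7/9

Same 3,6,3: normalisation and zero-m 3j drop out of the ratio.
A: Δ: 6! 0! 6! / 13! → 1/12012; sum: t=2:+1/34560 = 1/34560; 3j²(3 6 3; 1 2 -3) = Δ·Π!·Σ² = 1/429  (sign +1)
B: Δ: 6! 0! 6! / 13! → 1/12012; sum: t=5:−1/14400 = -1/14400; 3j²(3 6 3; -2 0 2) = Δ·Π!·Σ² = 3/1001  (sign +1)
I_A²/I_B² = (1/429)/(3/1001) = 7/9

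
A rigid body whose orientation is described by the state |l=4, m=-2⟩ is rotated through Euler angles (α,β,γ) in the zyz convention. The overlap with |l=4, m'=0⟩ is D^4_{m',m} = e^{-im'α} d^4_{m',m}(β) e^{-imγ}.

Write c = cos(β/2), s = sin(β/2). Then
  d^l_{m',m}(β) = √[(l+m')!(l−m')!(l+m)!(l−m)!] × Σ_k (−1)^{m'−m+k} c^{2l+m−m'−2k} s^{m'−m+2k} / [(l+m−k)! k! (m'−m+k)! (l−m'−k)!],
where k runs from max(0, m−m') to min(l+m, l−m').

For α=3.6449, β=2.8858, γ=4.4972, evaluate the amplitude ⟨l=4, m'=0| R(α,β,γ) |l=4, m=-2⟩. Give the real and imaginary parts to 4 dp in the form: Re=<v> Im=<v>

Re=-0.1277 Im=0.0586

D^4_{0,-2}(3.6449,2.8858,4.4972) = e^{-i·0·3.6449}·d^4_{0,-2}(2.8858)·e^{-i·-2·4.4972}. Compute d first:
c=cos(2.885800/2)=0.127548, s=sin(2.885800/2)=0.991832; N=√[24·24·2·720]=910.735966
Admissible k: 0..2 (factorial args all ≥0)
  k=0: (−1)^2·910.7360/(96)·0.1275^6·0.9918^2 = +0.000040
  k=1: (−1)^3·910.7360/(36)·0.1275^4·0.9918^4 = -0.006479
  k=2: (−1)^4·910.7360/(96)·0.1275^2·0.9918^6 = +0.146926
d^4_{0,-2}(2.8858) = +0.000040 -0.006479 +0.146926 = +0.140486
Attach z-rotation phases: D = e^{-i(0)(3.6449)}·(+0.140486)·e^{-i(-2)(4.4972)} = -0.127675+0.058613i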